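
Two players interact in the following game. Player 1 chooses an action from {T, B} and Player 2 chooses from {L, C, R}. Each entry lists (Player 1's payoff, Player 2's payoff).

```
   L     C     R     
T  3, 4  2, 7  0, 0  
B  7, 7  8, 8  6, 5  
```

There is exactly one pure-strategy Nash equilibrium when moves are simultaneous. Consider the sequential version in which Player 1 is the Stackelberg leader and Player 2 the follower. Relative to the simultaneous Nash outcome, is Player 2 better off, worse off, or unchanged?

Solve by backward induction (Player 1 leads).
- T: Player 2 compares 4, 7, 0 and picks C; Player 1 would get 2.
- B: Player 2 compares 7, 8, 5 and picks C; Player 1 would get 8.
Player 1's induced payoffs are 2, 8, so Player 1 commits to B. Subgame-perfect outcome: (B, C) with payoffs (8, 8).
Now find the simultaneous Nash equilibrium.
Player 1's best replies: L→B; C→B; R→B.
Player 2's best replies: T→C; B→C.
Only (B, C) has each player best-responding; Nash payoffs (8, 8).
Player 2 earns 8 sequentially versus 8 at the Nash outcome: unchanged.

unchanged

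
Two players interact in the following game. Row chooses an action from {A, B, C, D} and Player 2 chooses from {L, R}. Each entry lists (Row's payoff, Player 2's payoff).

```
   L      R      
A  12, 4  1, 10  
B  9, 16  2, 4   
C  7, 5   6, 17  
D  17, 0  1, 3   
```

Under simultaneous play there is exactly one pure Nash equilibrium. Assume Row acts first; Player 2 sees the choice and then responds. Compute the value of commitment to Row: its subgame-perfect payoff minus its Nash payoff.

3

Player 2 best-responds to each possible Row move:
- A: BR = R, leader payoff 1.
- B: BR = L, leader payoff 9.
- C: BR = R, leader payoff 6.
- D: BR = R, leader payoff 1.
Maximizing over 1, 9, 6, 1, Row chooses B. Subgame-perfect outcome: (B, L) with payoffs (9, 16).
For the simultaneous game, intersect best replies.
Row's best replies: L→D; R→C.
Player 2's best replies: A→R; B→L; C→R; D→R.
Only (C, R) has each player best-responding; Nash payoffs (6, 17).
Row's commitment gain: 9 − 6 = 3.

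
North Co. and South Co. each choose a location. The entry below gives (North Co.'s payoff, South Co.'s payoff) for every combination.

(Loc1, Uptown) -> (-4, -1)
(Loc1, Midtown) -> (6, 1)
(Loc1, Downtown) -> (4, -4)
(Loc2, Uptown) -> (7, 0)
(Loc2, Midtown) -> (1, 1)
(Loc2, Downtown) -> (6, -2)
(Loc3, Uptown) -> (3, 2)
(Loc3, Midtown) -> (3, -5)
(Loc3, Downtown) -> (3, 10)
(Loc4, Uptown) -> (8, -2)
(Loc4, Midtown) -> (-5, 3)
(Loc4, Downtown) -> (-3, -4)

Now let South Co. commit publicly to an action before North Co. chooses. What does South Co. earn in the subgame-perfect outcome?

1

Backward induction with South Co. moving first.
- Uptown: BR = Loc4, leader payoff -2.
- Midtown: BR = Loc1, leader payoff 1.
- Downtown: BR = Loc2, leader payoff -2.
Maximizing over -2, 1, -2, South Co. chooses Midtown. Subgame-perfect outcome: (Loc1, Midtown) with payoffs (6, 1).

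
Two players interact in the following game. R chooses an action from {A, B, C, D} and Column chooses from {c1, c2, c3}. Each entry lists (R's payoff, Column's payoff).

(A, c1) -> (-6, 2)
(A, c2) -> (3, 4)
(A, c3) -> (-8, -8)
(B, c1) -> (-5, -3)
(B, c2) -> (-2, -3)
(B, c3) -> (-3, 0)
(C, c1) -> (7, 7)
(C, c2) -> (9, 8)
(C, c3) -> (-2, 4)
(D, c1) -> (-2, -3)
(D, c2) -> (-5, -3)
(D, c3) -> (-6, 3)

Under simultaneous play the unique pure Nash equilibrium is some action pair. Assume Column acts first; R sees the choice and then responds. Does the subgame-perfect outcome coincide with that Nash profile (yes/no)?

Backward induction with Column moving first.
- c1: R compares -6, -5, 7, -2 and picks C; Column would get 7.
- c2: R compares 3, -2, 9, -5 and picks C; Column would get 8.
- c3: R compares -8, -3, -2, -6 and picks C; Column would get 4.
Column's induced payoffs are 7, 8, 4, so Column commits to c2. Subgame-perfect outcome: (C, c2) with payoffs (9, 8).
Now find the simultaneous Nash equilibrium.
R's best replies: c1→C; c2→C; c3→C.
Column's best replies: A→c2; B→c3; C→c2; D→c3.
The unique mutual best reply is (C, c2), giving (9, 8).
Sequential outcome (C, c2) coincides with the Nash profile (C, c2).

yes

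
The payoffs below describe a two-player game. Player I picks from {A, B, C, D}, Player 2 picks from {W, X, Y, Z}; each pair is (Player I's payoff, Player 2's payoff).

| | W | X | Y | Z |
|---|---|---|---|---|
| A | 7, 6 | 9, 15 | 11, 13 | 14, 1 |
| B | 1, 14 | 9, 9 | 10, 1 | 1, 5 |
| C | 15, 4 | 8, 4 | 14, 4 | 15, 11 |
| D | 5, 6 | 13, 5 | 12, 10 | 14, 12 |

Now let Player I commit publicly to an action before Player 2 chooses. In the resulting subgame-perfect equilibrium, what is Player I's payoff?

Player 2 best-responds to each possible Player I move:
- A: BR = X, leader payoff 9.
- B: BR = W, leader payoff 1.
- C: BR = Z, leader payoff 15.
- D: BR = Z, leader payoff 14.
Maximizing over 9, 1, 15, 14, Player I chooses C. Subgame-perfect outcome: (C, Z) with payoffs (15, 11).

15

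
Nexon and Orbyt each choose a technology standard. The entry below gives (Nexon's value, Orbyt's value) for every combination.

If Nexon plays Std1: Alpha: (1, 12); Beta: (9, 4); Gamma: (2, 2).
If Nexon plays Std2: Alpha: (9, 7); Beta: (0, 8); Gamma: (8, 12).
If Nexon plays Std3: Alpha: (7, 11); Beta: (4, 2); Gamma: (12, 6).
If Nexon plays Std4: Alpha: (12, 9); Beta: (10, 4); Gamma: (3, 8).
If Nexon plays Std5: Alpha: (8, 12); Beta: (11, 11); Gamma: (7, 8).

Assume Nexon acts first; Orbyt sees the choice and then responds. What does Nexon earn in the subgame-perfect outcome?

12

Orbyt best-responds to each possible Nexon move:
- Std1: Orbyt compares 12, 4, 2 and picks Alpha; Nexon would get 1.
- Std2: Orbyt compares 7, 8, 12 and picks Gamma; Nexon would get 8.
- Std3: Orbyt compares 11, 2, 6 and picks Alpha; Nexon would get 7.
- Std4: Orbyt compares 9, 4, 8 and picks Alpha; Nexon would get 12.
- Std5: Orbyt compares 12, 11, 8 and picks Alpha; Nexon would get 8.
Maximizing over 1, 8, 7, 12, 8, Nexon chooses Std4. Subgame-perfect outcome: (Std4, Alpha) with payoffs (12, 9).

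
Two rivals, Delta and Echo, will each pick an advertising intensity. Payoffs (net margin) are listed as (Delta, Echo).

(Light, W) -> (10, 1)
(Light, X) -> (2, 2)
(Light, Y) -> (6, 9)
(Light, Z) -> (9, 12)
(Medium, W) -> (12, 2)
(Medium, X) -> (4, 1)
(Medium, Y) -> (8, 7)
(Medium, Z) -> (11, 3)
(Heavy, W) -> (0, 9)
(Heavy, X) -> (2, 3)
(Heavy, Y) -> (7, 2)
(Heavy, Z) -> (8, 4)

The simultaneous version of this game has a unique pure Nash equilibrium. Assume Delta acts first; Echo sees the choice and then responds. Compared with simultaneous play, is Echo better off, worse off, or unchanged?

better off

Echo best-responds to each possible Delta move:
- Light: BR = Z, leader payoff 9.
- Medium: BR = Y, leader payoff 8.
- Heavy: BR = W, leader payoff 0.
Among 9, 8, 0, the best is 9 at Light. Subgame-perfect outcome: (Light, Z) with payoffs (9, 12).
For the simultaneous game, intersect best replies.
Delta's best replies: W→Medium; X→Medium; Y→Medium; Z→Medium.
Echo's best replies: Light→Z; Medium→Y; Heavy→W.
Only (Medium, Y) has each player best-responding; Nash payoffs (8, 7).
Echo earns 12 sequentially versus 7 at the Nash outcome: better off.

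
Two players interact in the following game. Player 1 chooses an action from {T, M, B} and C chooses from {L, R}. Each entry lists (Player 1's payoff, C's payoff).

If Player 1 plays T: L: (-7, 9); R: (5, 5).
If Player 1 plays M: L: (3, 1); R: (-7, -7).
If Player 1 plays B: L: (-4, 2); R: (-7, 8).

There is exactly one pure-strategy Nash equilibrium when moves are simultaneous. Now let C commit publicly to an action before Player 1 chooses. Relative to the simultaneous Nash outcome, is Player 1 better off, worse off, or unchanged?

better off

Work backward from Player 1's decision.
- L: Player 1 compares -7, 3, -4 and picks M; C would get 1.
- R: Player 1 compares 5, -7, -7 and picks T; C would get 5.
Maximizing over 1, 5, C chooses R. Subgame-perfect outcome: (T, R) with payoffs (5, 5).
For the simultaneous game, intersect best replies.
Player 1's best replies: L→M; R→T.
C's best replies: T→L; M→L; B→R.
Only (M, L) has each player best-responding; Nash payoffs (3, 1).
Player 1 earns 5 sequentially versus 3 at the Nash outcome: better off.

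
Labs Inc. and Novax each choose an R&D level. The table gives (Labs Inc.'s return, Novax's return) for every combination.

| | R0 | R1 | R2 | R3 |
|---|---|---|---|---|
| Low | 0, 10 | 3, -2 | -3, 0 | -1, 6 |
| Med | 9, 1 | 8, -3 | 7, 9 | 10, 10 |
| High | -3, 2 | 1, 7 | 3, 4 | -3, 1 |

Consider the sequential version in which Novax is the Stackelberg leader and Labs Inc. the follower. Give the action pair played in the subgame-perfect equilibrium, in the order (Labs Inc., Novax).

Work backward from Labs Inc.'s decision.
- R0: BR = Med, leader payoff 1.
- R1: BR = Med, leader payoff -3.
- R2: BR = Med, leader payoff 9.
- R3: BR = Med, leader payoff 10.
Novax's induced payoffs are 1, -3, 9, 10, so Novax commits to R3. Subgame-perfect outcome: (Med, R3) with payoffs (10, 10).

(Med, R3)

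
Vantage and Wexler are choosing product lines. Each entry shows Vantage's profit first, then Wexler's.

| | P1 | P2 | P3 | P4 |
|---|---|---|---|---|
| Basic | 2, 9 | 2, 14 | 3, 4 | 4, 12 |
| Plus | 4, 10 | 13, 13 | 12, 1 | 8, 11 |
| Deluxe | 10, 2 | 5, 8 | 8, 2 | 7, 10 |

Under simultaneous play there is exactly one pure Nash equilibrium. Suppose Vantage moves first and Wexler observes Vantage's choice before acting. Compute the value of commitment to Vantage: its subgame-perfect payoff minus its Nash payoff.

Backward induction with Vantage moving first.
- Basic → Wexler plays P2 (best of 9, 14, 4, 12); Vantage gets 2.
- Plus → Wexler plays P2 (best of 10, 13, 1, 11); Vantage gets 13.
- Deluxe → Wexler plays P4 (best of 2, 8, 2, 10); Vantage gets 7.
Vantage's induced payoffs are 2, 13, 7, so Vantage commits to Plus. Subgame-perfect outcome: (Plus, P2) with payoffs (13, 13).
Under simultaneous play:
Vantage's best replies: P1→Deluxe; P2→Plus; P3→Plus; P4→Plus.
Wexler's best replies: Basic→P2; Plus→P2; Deluxe→P4.
Only (Plus, P2) has each player best-responding; Nash payoffs (13, 13).
Vantage's commitment gain: 13 − 13 = 0.

0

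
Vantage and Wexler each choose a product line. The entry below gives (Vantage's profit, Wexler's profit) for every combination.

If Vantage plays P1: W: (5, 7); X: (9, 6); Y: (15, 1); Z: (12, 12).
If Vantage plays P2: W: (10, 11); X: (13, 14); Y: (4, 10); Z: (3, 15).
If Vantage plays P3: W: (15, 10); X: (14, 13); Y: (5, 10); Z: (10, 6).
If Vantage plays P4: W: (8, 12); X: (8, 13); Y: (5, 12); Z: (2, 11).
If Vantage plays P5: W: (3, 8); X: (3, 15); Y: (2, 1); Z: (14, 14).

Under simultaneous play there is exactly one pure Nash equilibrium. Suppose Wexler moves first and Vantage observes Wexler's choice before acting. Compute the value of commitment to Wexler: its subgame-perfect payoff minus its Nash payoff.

Work backward from Vantage's decision.
- W → Vantage plays P3 (best of 5, 10, 15, 8, 3); Wexler gets 10.
- X → Vantage plays P3 (best of 9, 13, 14, 8, 3); Wexler gets 13.
- Y → Vantage plays P1 (best of 15, 4, 5, 5, 2); Wexler gets 1.
- Z → Vantage plays P5 (best of 12, 3, 10, 2, 14); Wexler gets 14.
Maximizing over 10, 13, 1, 14, Wexler chooses Z. Subgame-perfect outcome: (P5, Z) with payoffs (14, 14).
Under simultaneous play:
Vantage's best replies: W→P3; X→P3; Y→P1; Z→P5.
Wexler's best replies: P1→Z; P2→Z; P3→X; P4→X; P5→X.
Only (P3, X) has each player best-responding; Nash payoffs (14, 13).
Wexler's commitment gain: 14 − 13 = 1.

1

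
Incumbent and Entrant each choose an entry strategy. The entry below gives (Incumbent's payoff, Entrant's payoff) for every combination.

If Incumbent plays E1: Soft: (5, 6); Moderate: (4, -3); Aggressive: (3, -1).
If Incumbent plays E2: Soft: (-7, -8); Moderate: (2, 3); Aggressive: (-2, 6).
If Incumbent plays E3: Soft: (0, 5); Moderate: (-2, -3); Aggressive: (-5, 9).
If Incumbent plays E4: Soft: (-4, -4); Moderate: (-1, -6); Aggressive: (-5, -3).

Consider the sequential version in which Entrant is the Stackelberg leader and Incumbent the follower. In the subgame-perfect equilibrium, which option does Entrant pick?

Soft

Solve by backward induction (Entrant leads).
- Soft: BR = E1, leader payoff 6.
- Moderate: BR = E1, leader payoff -3.
- Aggressive: BR = E1, leader payoff -1.
Maximizing over 6, -3, -1, Entrant chooses Soft. Subgame-perfect outcome: (E1, Soft) with payoffs (5, 6).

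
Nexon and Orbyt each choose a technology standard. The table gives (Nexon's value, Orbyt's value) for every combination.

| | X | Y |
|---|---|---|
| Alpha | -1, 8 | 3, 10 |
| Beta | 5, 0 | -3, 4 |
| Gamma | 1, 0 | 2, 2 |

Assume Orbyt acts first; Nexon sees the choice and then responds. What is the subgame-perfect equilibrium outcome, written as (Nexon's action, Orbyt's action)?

Nexon best-responds to each possible Orbyt move:
- X → Nexon plays Beta (best of -1, 5, 1); Orbyt gets 0.
- Y → Nexon plays Alpha (best of 3, -3, 2); Orbyt gets 10.
Among 0, 10, the best is 10 at Y. Subgame-perfect outcome: (Alpha, Y) with payoffs (3, 10).

(Alpha, Y)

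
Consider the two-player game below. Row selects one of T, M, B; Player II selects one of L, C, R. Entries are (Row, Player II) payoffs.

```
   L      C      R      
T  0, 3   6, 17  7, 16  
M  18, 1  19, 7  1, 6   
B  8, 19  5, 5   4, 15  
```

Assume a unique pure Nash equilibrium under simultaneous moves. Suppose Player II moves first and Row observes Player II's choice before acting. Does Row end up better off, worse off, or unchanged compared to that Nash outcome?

Solve by backward induction (Player II leads).
- L: BR = M, leader payoff 1.
- C: BR = M, leader payoff 7.
- R: BR = T, leader payoff 16.
Among 1, 7, 16, the best is 16 at R. Subgame-perfect outcome: (T, R) with payoffs (7, 16).
Now find the simultaneous Nash equilibrium.
Row's best replies: L→M; C→M; R→T.
Player II's best replies: T→C; M→C; B→L.
The unique mutual best reply is (M, C), giving (19, 7).
Row earns 7 sequentially versus 19 at the Nash outcome: worse off.

worse off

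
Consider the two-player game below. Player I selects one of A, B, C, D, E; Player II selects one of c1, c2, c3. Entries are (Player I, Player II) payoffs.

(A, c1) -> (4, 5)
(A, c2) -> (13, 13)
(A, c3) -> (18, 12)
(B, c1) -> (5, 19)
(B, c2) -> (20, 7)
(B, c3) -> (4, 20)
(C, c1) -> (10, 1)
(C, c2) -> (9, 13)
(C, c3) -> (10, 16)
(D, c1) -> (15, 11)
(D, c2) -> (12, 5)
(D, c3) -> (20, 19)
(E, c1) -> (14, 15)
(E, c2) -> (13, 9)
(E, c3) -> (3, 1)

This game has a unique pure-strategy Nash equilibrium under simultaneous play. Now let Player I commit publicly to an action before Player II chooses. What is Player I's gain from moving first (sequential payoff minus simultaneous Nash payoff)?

Backward induction with Player I moving first.
- A: Player II compares 5, 13, 12 and picks c2; Player I would get 13.
- B: Player II compares 19, 7, 20 and picks c3; Player I would get 4.
- C: Player II compares 1, 13, 16 and picks c3; Player I would get 10.
- D: Player II compares 11, 5, 19 and picks c3; Player I would get 20.
- E: Player II compares 15, 9, 1 and picks c1; Player I would get 14.
Maximizing over 13, 4, 10, 20, 14, Player I chooses D. Subgame-perfect outcome: (D, c3) with payoffs (20, 19).
Under simultaneous play:
Player I's best replies: c1→D; c2→B; c3→D.
Player II's best replies: A→c2; B→c3; C→c3; D→c3; E→c1.
Only (D, c3) has each player best-responding; Nash payoffs (20, 19).
Player I's commitment gain: 20 − 20 = 0.

0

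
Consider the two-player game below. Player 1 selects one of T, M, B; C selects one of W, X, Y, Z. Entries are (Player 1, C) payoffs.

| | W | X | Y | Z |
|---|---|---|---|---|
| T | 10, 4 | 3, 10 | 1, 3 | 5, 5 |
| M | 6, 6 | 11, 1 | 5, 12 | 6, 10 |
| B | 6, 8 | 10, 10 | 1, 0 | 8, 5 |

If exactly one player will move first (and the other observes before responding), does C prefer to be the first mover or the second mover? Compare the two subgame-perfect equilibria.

If Player 1 leads: C's best replies are T→X, M→Y, B→X; Player 1's induced payoffs 3, 5, 10; outcome (B, X), payoffs (10, 10).
If C leads: Player 1's best replies are W→T, X→M, Y→M, Z→B; C's induced payoffs 4, 1, 12, 5; outcome (M, Y), payoffs (5, 12).
C gets 12 moving first and 10 moving second, so C prefers to move first.

first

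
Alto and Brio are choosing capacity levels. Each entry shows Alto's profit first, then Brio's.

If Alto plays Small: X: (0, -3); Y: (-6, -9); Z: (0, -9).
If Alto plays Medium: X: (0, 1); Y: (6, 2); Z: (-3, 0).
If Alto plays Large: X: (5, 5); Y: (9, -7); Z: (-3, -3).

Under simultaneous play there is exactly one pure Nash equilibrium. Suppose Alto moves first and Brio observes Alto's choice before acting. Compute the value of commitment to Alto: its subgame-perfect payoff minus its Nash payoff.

Work backward from Brio's decision.
- Small: Brio compares -3, -9, -9 and picks X; Alto would get 0.
- Medium: Brio compares 1, 2, 0 and picks Y; Alto would get 6.
- Large: Brio compares 5, -7, -3 and picks X; Alto would get 5.
Maximizing over 0, 6, 5, Alto chooses Medium. Subgame-perfect outcome: (Medium, Y) with payoffs (6, 2).
Now find the simultaneous Nash equilibrium.
Alto's best replies: X→Large; Y→Large; Z→Small.
Brio's best replies: Small→X; Medium→Y; Large→X.
The unique mutual best reply is (Large, X), giving (5, 5).
Alto's commitment gain: 6 − 5 = 1.

1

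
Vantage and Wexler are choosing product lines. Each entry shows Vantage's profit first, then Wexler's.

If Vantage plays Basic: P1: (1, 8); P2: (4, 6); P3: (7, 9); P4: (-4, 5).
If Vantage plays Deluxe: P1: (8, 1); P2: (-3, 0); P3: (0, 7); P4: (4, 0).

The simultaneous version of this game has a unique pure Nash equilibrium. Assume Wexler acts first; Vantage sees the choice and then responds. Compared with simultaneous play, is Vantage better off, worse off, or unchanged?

unchanged

Work backward from Vantage's decision.
- P1: BR = Deluxe, leader payoff 1.
- P2: BR = Basic, leader payoff 6.
- P3: BR = Basic, leader payoff 9.
- P4: BR = Deluxe, leader payoff 0.
Among 1, 6, 9, 0, the best is 9 at P3. Subgame-perfect outcome: (Basic, P3) with payoffs (7, 9).
Under simultaneous play:
Vantage's best replies: P1→Deluxe; P2→Basic; P3→Basic; P4→Deluxe.
Wexler's best replies: Basic→P3; Deluxe→P3.
Only (Basic, P3) has each player best-responding; Nash payoffs (7, 9).
Vantage earns 7 sequentially versus 7 at the Nash outcome: unchanged.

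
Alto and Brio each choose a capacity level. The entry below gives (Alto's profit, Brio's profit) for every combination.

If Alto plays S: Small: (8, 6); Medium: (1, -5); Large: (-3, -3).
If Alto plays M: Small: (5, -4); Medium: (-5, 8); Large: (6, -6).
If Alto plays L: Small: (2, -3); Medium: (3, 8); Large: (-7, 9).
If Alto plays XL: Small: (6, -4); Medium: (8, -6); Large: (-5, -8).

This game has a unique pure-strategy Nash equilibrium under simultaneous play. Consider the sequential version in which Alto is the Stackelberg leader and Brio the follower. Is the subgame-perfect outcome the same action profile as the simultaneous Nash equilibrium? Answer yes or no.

yes

Brio best-responds to each possible Alto move:
- S: Brio compares 6, -5, -3 and picks Small; Alto would get 8.
- M: Brio compares -4, 8, -6 and picks Medium; Alto would get -5.
- L: Brio compares -3, 8, 9 and picks Large; Alto would get -7.
- XL: Brio compares -4, -6, -8 and picks Small; Alto would get 6.
Maximizing over 8, -5, -7, 6, Alto chooses S. Subgame-perfect outcome: (S, Small) with payoffs (8, 6).
Now find the simultaneous Nash equilibrium.
Alto's best replies: Small→S; Medium→XL; Large→M.
Brio's best replies: S→Small; M→Medium; L→Large; XL→Small.
Only (S, Small) has each player best-responding; Nash payoffs (8, 6).
Sequential outcome (S, Small) coincides with the Nash profile (S, Small).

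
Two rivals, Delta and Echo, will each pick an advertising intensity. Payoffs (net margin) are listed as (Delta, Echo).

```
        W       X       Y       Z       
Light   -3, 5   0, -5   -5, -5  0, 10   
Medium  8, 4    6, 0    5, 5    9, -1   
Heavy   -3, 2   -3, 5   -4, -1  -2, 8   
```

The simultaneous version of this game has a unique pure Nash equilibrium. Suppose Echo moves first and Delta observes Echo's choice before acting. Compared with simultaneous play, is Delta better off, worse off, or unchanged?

unchanged

Work backward from Delta's decision.
- W: BR = Medium, leader payoff 4.
- X: BR = Medium, leader payoff 0.
- Y: BR = Medium, leader payoff 5.
- Z: BR = Medium, leader payoff -1.
Echo's induced payoffs are 4, 0, 5, -1, so Echo commits to Y. Subgame-perfect outcome: (Medium, Y) with payoffs (5, 5).
Now find the simultaneous Nash equilibrium.
Delta's best replies: W→Medium; X→Medium; Y→Medium; Z→Medium.
Echo's best replies: Light→Z; Medium→Y; Heavy→Z.
Only (Medium, Y) has each player best-responding; Nash payoffs (5, 5).
Delta earns 5 sequentially versus 5 at the Nash outcome: unchanged.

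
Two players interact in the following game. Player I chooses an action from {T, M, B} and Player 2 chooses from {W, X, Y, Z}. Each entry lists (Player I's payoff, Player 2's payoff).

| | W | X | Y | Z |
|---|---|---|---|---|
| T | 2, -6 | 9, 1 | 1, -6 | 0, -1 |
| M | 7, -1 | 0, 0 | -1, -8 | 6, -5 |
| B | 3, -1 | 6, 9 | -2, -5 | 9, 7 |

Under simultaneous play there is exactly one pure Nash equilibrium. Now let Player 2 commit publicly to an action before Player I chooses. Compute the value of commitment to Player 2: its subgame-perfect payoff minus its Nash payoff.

Work backward from Player I's decision.
- W → Player I plays M (best of 2, 7, 3); Player 2 gets -1.
- X → Player I plays T (best of 9, 0, 6); Player 2 gets 1.
- Y → Player I plays T (best of 1, -1, -2); Player 2 gets -6.
- Z → Player I plays B (best of 0, 6, 9); Player 2 gets 7.
Player 2's induced payoffs are -1, 1, -6, 7, so Player 2 commits to Z. Subgame-perfect outcome: (B, Z) with payoffs (9, 7).
For the simultaneous game, intersect best replies.
Player I's best replies: W→M; X→T; Y→T; Z→B.
Player 2's best replies: T→X; M→X; B→X.
Only (T, X) has each player best-responding; Nash payoffs (9, 1).
Player 2's commitment gain: 7 − 1 = 6.

6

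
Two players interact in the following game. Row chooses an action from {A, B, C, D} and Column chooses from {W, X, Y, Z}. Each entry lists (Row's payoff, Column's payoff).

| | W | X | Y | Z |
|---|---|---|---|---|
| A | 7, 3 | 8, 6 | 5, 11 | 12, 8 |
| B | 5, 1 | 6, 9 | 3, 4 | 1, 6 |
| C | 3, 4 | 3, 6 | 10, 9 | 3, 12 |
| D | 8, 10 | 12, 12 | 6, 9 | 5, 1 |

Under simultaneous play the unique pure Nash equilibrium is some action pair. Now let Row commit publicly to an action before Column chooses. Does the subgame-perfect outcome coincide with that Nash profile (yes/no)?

yes

Column best-responds to each possible Row move:
- A: Column compares 3, 6, 11, 8 and picks Y; Row would get 5.
- B: Column compares 1, 9, 4, 6 and picks X; Row would get 6.
- C: Column compares 4, 6, 9, 12 and picks Z; Row would get 3.
- D: Column compares 10, 12, 9, 1 and picks X; Row would get 12.
Maximizing over 5, 6, 3, 12, Row chooses D. Subgame-perfect outcome: (D, X) with payoffs (12, 12).
Under simultaneous play:
Row's best replies: W→D; X→D; Y→C; Z→A.
Column's best replies: A→Y; B→X; C→Z; D→X.
The unique mutual best reply is (D, X), giving (12, 12).
Sequential outcome (D, X) coincides with the Nash profile (D, X).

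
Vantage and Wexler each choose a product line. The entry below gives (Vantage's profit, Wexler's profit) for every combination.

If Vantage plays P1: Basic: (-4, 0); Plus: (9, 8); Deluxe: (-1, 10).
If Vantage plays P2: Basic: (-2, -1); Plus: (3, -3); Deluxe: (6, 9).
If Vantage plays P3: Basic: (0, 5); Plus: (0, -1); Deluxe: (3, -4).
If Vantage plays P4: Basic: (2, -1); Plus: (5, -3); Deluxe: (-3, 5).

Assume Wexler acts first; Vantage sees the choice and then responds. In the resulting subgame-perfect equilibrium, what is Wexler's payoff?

Backward induction with Wexler moving first.
- Basic: BR = P4, leader payoff -1.
- Plus: BR = P1, leader payoff 8.
- Deluxe: BR = P2, leader payoff 9.
Among -1, 8, 9, the best is 9 at Deluxe. Subgame-perfect outcome: (P2, Deluxe) with payoffs (6, 9).

9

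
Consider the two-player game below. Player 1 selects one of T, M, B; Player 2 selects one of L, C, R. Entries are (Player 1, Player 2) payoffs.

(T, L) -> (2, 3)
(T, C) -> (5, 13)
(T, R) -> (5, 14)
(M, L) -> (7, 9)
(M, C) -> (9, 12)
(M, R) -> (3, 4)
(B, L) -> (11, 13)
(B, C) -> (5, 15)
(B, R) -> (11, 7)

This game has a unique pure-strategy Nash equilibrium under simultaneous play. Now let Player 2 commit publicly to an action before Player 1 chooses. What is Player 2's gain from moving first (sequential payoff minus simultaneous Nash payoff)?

1

Solve by backward induction (Player 2 leads).
- L → Player 1 plays B (best of 2, 7, 11); Player 2 gets 13.
- C → Player 1 plays M (best of 5, 9, 5); Player 2 gets 12.
- R → Player 1 plays B (best of 5, 3, 11); Player 2 gets 7.
Among 13, 12, 7, the best is 13 at L. Subgame-perfect outcome: (B, L) with payoffs (11, 13).
For the simultaneous game, intersect best replies.
Player 1's best replies: L→B; C→M; R→B.
Player 2's best replies: T→R; M→C; B→C.
Only (M, C) has each player best-responding; Nash payoffs (9, 12).
Player 2's commitment gain: 13 − 12 = 1.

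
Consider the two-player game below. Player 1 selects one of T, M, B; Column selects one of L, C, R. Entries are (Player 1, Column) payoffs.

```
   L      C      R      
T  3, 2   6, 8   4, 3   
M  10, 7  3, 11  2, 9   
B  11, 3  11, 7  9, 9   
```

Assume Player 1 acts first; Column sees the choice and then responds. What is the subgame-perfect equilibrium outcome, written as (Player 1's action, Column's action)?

(B, R)

Column best-responds to each possible Player 1 move:
- T → Column plays C (best of 2, 8, 3); Player 1 gets 6.
- M → Column plays C (best of 7, 11, 9); Player 1 gets 3.
- B → Column plays R (best of 3, 7, 9); Player 1 gets 9.
Maximizing over 6, 3, 9, Player 1 chooses B. Subgame-perfect outcome: (B, R) with payoffs (9, 9).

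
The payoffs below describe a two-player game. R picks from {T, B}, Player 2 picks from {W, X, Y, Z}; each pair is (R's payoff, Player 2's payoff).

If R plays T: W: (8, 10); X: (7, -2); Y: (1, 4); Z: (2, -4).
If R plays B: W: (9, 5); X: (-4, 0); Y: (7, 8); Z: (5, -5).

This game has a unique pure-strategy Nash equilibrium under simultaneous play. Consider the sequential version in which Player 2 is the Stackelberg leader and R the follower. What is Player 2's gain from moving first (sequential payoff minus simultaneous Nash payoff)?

0

R best-responds to each possible Player 2 move:
- W: BR = B, leader payoff 5.
- X: BR = T, leader payoff -2.
- Y: BR = B, leader payoff 8.
- Z: BR = B, leader payoff -5.
Among 5, -2, 8, -5, the best is 8 at Y. Subgame-perfect outcome: (B, Y) with payoffs (7, 8).
Under simultaneous play:
R's best replies: W→B; X→T; Y→B; Z→B.
Player 2's best replies: T→W; B→Y.
Only (B, Y) has each player best-responding; Nash payoffs (7, 8).
Player 2's commitment gain: 8 − 8 = 0.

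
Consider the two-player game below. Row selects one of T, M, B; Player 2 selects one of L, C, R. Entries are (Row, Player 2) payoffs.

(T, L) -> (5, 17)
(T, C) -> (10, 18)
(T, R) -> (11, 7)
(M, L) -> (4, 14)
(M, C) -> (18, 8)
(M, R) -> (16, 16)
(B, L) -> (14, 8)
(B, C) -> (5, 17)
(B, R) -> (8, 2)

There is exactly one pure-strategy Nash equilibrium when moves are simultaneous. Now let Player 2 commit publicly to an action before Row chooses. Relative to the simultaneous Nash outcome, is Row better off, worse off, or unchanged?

Solve by backward induction (Player 2 leads).
- L → Row plays B (best of 5, 4, 14); Player 2 gets 8.
- C → Row plays M (best of 10, 18, 5); Player 2 gets 8.
- R → Row plays M (best of 11, 16, 8); Player 2 gets 16.
Among 8, 8, 16, the best is 16 at R. Subgame-perfect outcome: (M, R) with payoffs (16, 16).
For the simultaneous game, intersect best replies.
Row's best replies: L→B; C→M; R→M.
Player 2's best replies: T→C; M→R; B→C.
The unique mutual best reply is (M, R), giving (16, 16).
Row earns 16 sequentially versus 16 at the Nash outcome: unchanged.

unchanged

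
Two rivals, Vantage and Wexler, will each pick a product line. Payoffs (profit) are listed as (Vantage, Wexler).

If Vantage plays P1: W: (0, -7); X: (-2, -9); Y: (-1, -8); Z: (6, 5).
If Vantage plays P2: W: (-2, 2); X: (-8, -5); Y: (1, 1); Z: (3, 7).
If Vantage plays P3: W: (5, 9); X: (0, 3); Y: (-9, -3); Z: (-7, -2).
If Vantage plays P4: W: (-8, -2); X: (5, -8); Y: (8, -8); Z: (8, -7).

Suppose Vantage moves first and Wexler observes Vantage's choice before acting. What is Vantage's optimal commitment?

Backward induction with Vantage moving first.
- P1 → Wexler plays Z (best of -7, -9, -8, 5); Vantage gets 6.
- P2 → Wexler plays Z (best of 2, -5, 1, 7); Vantage gets 3.
- P3 → Wexler plays W (best of 9, 3, -3, -2); Vantage gets 5.
- P4 → Wexler plays W (best of -2, -8, -8, -7); Vantage gets -8.
Vantage's induced payoffs are 6, 3, 5, -8, so Vantage commits to P1. Subgame-perfect outcome: (P1, Z) with payoffs (6, 5).

P1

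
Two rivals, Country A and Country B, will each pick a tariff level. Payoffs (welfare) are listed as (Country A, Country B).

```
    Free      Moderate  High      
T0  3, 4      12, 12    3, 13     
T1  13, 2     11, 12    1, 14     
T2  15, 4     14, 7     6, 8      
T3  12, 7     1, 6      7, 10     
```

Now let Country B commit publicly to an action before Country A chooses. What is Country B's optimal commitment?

High

Solve by backward induction (Country B leads).
- Free: BR = T2, leader payoff 4.
- Moderate: BR = T2, leader payoff 7.
- High: BR = T3, leader payoff 10.
Country B's induced payoffs are 4, 7, 10, so Country B commits to High. Subgame-perfect outcome: (T3, High) with payoffs (7, 10).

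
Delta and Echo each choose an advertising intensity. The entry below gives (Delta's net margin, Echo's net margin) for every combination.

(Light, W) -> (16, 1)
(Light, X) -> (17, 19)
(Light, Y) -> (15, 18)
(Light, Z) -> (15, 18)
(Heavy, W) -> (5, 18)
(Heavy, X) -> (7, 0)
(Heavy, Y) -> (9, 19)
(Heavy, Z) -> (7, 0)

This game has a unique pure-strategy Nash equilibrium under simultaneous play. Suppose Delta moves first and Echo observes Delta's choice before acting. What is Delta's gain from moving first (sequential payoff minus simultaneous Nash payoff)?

Solve by backward induction (Delta leads).
- Light: Echo compares 1, 19, 18, 18 and picks X; Delta would get 17.
- Heavy: Echo compares 18, 0, 19, 0 and picks Y; Delta would get 9.
Among 17, 9, the best is 17 at Light. Subgame-perfect outcome: (Light, X) with payoffs (17, 19).
Under simultaneous play:
Delta's best replies: W→Light; X→Light; Y→Light; Z→Light.
Echo's best replies: Light→X; Heavy→Y.
The unique mutual best reply is (Light, X), giving (17, 19).
Delta's commitment gain: 17 − 17 = 0.

0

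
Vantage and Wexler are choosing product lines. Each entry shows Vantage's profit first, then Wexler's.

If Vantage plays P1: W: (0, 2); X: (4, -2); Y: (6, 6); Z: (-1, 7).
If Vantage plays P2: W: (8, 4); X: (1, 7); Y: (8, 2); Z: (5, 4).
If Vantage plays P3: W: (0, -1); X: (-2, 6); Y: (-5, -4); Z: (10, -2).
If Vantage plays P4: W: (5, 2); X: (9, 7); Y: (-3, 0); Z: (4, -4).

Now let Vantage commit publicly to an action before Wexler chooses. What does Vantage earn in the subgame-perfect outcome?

9

Wexler best-responds to each possible Vantage move:
- P1: Wexler compares 2, -2, 6, 7 and picks Z; Vantage would get -1.
- P2: Wexler compares 4, 7, 2, 4 and picks X; Vantage would get 1.
- P3: Wexler compares -1, 6, -4, -2 and picks X; Vantage would get -2.
- P4: Wexler compares 2, 7, 0, -4 and picks X; Vantage would get 9.
Among -1, 1, -2, 9, the best is 9 at P4. Subgame-perfect outcome: (P4, X) with payoffs (9, 7).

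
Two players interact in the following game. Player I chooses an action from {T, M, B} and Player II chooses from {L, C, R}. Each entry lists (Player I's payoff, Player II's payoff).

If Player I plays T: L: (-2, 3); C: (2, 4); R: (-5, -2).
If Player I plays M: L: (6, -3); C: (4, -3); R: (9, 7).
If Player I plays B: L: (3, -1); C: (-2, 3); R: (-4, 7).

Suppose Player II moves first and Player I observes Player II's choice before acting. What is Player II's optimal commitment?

Player I best-responds to each possible Player II move:
- L → Player I plays M (best of -2, 6, 3); Player II gets -3.
- C → Player I plays M (best of 2, 4, -2); Player II gets -3.
- R → Player I plays M (best of -5, 9, -4); Player II gets 7.
Among -3, -3, 7, the best is 7 at R. Subgame-perfect outcome: (M, R) with payoffs (9, 7).

R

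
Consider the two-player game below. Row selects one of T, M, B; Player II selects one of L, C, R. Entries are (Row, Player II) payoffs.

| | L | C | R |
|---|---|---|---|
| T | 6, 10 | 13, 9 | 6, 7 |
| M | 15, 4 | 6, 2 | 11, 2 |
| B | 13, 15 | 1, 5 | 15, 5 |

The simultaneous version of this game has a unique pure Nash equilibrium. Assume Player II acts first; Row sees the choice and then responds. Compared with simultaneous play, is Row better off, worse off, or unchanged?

Row best-responds to each possible Player II move:
- L: Row compares 6, 15, 13 and picks M; Player II would get 4.
- C: Row compares 13, 6, 1 and picks T; Player II would get 9.
- R: Row compares 6, 11, 15 and picks B; Player II would get 5.
Player II's induced payoffs are 4, 9, 5, so Player II commits to C. Subgame-perfect outcome: (T, C) with payoffs (13, 9).
For the simultaneous game, intersect best replies.
Row's best replies: L→M; C→T; R→B.
Player II's best replies: T→L; M→L; B→L.
The unique mutual best reply is (M, L), giving (15, 4).
Row earns 13 sequentially versus 15 at the Nash outcome: worse off.

worse off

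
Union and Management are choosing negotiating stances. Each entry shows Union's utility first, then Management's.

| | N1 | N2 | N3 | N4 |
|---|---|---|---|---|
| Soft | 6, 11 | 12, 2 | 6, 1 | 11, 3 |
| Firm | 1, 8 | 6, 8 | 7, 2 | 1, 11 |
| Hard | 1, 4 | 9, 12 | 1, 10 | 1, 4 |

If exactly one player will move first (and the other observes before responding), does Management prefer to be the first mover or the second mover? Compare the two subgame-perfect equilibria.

If Union leads: Management's best replies are Soft→N1, Firm→N4, Hard→N2; Union's induced payoffs 6, 1, 9; outcome (Hard, N2), payoffs (9, 12).
If Management leads: Union's best replies are N1→Soft, N2→Soft, N3→Firm, N4→Soft; Management's induced payoffs 11, 2, 2, 3; outcome (Soft, N1), payoffs (6, 11).
Management gets 11 moving first and 12 moving second, so Management prefers to move second.

second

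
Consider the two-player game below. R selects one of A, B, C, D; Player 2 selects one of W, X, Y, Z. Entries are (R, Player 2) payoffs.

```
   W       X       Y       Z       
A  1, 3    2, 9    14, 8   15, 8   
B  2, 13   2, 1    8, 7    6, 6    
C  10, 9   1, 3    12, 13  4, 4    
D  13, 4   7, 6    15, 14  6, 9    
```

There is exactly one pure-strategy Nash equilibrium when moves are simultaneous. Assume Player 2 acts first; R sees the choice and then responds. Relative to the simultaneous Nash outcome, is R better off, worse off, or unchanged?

unchanged

R best-responds to each possible Player 2 move:
- W: R compares 1, 2, 10, 13 and picks D; Player 2 would get 4.
- X: R compares 2, 2, 1, 7 and picks D; Player 2 would get 6.
- Y: R compares 14, 8, 12, 15 and picks D; Player 2 would get 14.
- Z: R compares 15, 6, 4, 6 and picks A; Player 2 would get 8.
Player 2's induced payoffs are 4, 6, 14, 8, so Player 2 commits to Y. Subgame-perfect outcome: (D, Y) with payoffs (15, 14).
For the simultaneous game, intersect best replies.
R's best replies: W→D; X→D; Y→D; Z→A.
Player 2's best replies: A→X; B→W; C→Y; D→Y.
The unique mutual best reply is (D, Y), giving (15, 14).
R earns 15 sequentially versus 15 at the Nash outcome: unchanged.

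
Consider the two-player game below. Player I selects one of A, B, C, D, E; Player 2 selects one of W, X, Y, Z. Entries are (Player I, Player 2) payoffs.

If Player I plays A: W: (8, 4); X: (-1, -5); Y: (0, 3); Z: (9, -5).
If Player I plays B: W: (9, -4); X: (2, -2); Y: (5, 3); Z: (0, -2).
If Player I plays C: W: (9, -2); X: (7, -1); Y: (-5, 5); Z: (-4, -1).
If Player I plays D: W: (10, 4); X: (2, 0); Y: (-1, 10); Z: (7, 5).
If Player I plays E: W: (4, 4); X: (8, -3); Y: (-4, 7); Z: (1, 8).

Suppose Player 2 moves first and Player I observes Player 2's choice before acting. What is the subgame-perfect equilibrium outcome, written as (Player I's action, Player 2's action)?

Work backward from Player I's decision.
- W: Player I compares 8, 9, 9, 10, 4 and picks D; Player 2 would get 4.
- X: Player I compares -1, 2, 7, 2, 8 and picks E; Player 2 would get -3.
- Y: Player I compares 0, 5, -5, -1, -4 and picks B; Player 2 would get 3.
- Z: Player I compares 9, 0, -4, 7, 1 and picks A; Player 2 would get -5.
Among 4, -3, 3, -5, the best is 4 at W. Subgame-perfect outcome: (D, W) with payoffs (10, 4).

(D, W)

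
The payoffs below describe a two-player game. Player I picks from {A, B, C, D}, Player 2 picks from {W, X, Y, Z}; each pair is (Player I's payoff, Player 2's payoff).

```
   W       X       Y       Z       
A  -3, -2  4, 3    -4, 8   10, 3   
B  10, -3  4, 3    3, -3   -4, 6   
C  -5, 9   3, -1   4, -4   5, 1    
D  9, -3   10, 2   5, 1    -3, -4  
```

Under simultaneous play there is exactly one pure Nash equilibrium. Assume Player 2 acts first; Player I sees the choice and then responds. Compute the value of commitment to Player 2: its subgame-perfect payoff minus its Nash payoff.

1

Solve by backward induction (Player 2 leads).
- W: Player I compares -3, 10, -5, 9 and picks B; Player 2 would get -3.
- X: Player I compares 4, 4, 3, 10 and picks D; Player 2 would get 2.
- Y: Player I compares -4, 3, 4, 5 and picks D; Player 2 would get 1.
- Z: Player I compares 10, -4, 5, -3 and picks A; Player 2 would get 3.
Among -3, 2, 1, 3, the best is 3 at Z. Subgame-perfect outcome: (A, Z) with payoffs (10, 3).
Under simultaneous play:
Player I's best replies: W→B; X→D; Y→D; Z→A.
Player 2's best replies: A→Y; B→Z; C→W; D→X.
The unique mutual best reply is (D, X), giving (10, 2).
Player 2's commitment gain: 3 − 2 = 1.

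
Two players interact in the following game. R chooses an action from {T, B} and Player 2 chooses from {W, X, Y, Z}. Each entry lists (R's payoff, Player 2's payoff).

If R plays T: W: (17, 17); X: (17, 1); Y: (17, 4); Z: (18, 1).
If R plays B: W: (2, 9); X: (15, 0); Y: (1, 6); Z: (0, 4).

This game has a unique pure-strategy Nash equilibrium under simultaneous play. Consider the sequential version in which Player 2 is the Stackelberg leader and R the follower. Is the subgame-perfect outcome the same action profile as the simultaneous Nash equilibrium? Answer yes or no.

Solve by backward induction (Player 2 leads).
- W: BR = T, leader payoff 17.
- X: BR = T, leader payoff 1.
- Y: BR = T, leader payoff 4.
- Z: BR = T, leader payoff 1.
Maximizing over 17, 1, 4, 1, Player 2 chooses W. Subgame-perfect outcome: (T, W) with payoffs (17, 17).
Under simultaneous play:
R's best replies: W→T; X→T; Y→T; Z→T.
Player 2's best replies: T→W; B→W.
Only (T, W) has each player best-responding; Nash payoffs (17, 17).
Sequential outcome (T, W) coincides with the Nash profile (T, W).

yes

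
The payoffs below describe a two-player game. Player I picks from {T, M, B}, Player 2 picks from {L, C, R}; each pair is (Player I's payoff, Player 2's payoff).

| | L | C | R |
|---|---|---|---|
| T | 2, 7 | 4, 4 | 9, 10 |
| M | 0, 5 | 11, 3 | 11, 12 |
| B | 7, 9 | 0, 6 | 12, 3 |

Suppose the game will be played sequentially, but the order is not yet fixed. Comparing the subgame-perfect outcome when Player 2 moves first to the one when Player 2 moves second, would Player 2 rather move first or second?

second

If Player I leads: Player 2's best replies are T→R, M→R, B→L; Player I's induced payoffs 9, 11, 7; outcome (M, R), payoffs (11, 12).
If Player 2 leads: Player I's best replies are L→B, C→M, R→B; Player 2's induced payoffs 9, 3, 3; outcome (B, L), payoffs (7, 9).
Player 2 gets 9 moving first and 12 moving second, so Player 2 prefers to move second.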